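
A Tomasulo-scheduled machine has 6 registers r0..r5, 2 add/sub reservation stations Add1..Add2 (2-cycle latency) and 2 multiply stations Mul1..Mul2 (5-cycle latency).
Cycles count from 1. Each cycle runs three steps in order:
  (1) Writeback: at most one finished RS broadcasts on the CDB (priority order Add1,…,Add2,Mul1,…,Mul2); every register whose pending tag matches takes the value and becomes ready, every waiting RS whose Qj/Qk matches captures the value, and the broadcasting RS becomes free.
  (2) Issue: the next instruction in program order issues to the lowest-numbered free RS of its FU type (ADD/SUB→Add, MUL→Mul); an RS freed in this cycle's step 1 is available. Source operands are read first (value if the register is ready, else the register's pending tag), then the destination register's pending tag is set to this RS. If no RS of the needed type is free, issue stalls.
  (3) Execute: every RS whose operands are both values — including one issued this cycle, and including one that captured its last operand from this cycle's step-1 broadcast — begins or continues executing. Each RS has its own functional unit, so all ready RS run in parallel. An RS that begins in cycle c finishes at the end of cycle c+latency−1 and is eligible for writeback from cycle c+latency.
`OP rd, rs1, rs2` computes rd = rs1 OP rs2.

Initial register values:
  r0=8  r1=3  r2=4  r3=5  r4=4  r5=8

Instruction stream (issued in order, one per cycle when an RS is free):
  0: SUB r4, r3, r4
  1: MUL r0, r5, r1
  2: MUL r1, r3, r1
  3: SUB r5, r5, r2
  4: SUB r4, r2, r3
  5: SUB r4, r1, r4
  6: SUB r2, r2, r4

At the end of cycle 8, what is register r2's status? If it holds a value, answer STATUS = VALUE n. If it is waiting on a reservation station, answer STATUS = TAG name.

STATUS = TAG Add2

  c1: issue SUB r4<-Add1  regs: r0:8,r1:3,r2:4,r3:5,r4:Add1,r5:8
  c2: issue MUL r0<-Mul1  regs: r0:Mul1,r1:3,r2:4,r3:5,r4:Add1,r5:8
  c3: CDB Add1=1; issue MUL r1<-Mul2  regs: r0:Mul1,r1:Mul2,r2:4,r3:5,r4:1,r5:8
  c4: issue SUB r5<-Add1  regs: r0:Mul1,r1:Mul2,r2:4,r3:5,r4:1,r5:Add1
  c5: issue SUB r4<-Add2  regs: r0:Mul1,r1:Mul2,r2:4,r3:5,r4:Add2,r5:Add1
  c6: CDB Add1=4; issue SUB r4<-Add1  regs: r0:Mul1,r1:Mul2,r2:4,r3:5,r4:Add1,r5:4
  c7: CDB Add2=-1; issue SUB r2<-Add2  regs: r0:Mul1,r1:Mul2,r2:Add2,r3:5,r4:Add1,r5:4
  c8: CDB Mul1=24  regs: r0:24,r1:Mul2,r2:Add2,r3:5,r4:Add1,r5:4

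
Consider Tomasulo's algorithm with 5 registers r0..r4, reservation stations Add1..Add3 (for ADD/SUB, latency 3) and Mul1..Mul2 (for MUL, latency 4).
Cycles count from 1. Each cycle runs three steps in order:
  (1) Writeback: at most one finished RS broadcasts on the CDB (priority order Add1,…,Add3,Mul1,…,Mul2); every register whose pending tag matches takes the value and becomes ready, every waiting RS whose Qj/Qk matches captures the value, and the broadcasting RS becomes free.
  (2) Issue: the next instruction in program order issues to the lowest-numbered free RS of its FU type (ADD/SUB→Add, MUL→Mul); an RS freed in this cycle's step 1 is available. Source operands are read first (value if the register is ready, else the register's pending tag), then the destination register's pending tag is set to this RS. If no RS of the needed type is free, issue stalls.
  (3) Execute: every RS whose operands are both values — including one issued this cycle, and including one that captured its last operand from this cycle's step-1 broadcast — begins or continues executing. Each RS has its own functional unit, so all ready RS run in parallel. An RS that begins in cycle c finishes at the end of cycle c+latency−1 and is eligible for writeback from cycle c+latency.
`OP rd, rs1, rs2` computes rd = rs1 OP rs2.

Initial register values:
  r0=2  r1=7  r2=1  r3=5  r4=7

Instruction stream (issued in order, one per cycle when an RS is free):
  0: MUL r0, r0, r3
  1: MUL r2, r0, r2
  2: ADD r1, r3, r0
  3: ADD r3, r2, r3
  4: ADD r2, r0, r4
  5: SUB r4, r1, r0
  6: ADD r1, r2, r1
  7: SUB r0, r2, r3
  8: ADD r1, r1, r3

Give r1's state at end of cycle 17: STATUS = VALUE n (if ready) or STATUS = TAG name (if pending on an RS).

c1: issue MUL r0<-Mul1 | r0:Mul1,r1:7,r2:1,r3:5,r4:7
c2: issue MUL r2<-Mul2 | r0:Mul1,r1:7,r2:Mul2,r3:5,r4:7
c3: issue ADD r1<-Add1 | r0:Mul1,r1:Add1,r2:Mul2,r3:5,r4:7
c4: issue ADD r3<-Add2 | r0:Mul1,r1:Add1,r2:Mul2,r3:Add2,r4:7
c5: CDB Mul1=10; issue ADD r2<-Add3 | r0:10,r1:Add1,r2:Add3,r3:Add2,r4:7
c6: stall | r0:10,r1:Add1,r2:Add3,r3:Add2,r4:7
c7: stall | r0:10,r1:Add1,r2:Add3,r3:Add2,r4:7
c8: CDB Add1=15; issue SUB r4<-Add1 | r0:10,r1:15,r2:Add3,r3:Add2,r4:Add1
c9: CDB Add3=17; issue ADD r1<-Add3 | r0:10,r1:Add3,r2:17,r3:Add2,r4:Add1
c10: CDB Mul2=10; stall | r0:10,r1:Add3,r2:17,r3:Add2,r4:Add1
c11: CDB Add1=5; issue SUB r0<-Add1 | r0:Add1,r1:Add3,r2:17,r3:Add2,r4:5
c12: CDB Add3=32; issue ADD r1<-Add3 | r0:Add1,r1:Add3,r2:17,r3:Add2,r4:5
c13: CDB Add2=15 | r0:Add1,r1:Add3,r2:17,r3:15,r4:5
c14: - | r0:Add1,r1:Add3,r2:17,r3:15,r4:5
c15: - | r0:Add1,r1:Add3,r2:17,r3:15,r4:5
c16: CDB Add1=2 | r0:2,r1:Add3,r2:17,r3:15,r4:5
c17: CDB Add3=47 | r0:2,r1:47,r2:17,r3:15,r4:5

STATUS = VALUE 47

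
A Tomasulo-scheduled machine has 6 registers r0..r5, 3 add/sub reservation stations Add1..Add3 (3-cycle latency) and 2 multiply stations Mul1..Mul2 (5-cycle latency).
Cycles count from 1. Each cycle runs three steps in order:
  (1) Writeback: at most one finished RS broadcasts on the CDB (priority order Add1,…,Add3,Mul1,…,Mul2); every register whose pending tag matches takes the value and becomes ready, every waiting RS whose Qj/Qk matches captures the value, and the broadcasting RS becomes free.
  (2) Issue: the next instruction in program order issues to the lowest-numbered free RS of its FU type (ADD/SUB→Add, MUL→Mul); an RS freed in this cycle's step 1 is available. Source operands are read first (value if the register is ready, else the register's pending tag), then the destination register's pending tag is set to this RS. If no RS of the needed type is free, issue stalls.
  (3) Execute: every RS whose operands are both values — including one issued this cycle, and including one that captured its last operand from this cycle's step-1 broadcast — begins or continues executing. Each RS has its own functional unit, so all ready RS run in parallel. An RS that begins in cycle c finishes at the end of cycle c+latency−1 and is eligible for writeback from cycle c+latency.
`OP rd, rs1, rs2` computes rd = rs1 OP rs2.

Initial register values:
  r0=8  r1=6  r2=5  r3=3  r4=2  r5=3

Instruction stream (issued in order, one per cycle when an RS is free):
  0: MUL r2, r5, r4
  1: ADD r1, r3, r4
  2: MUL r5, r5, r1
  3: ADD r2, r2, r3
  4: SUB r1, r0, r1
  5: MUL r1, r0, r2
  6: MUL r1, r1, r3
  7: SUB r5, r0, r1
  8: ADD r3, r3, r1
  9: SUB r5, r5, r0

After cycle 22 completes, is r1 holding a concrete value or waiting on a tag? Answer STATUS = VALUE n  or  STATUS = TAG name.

  c1: issue MUL r2<-Mul1  regs: r0:8,r1:6,r2:Mul1,r3:3,r4:2,r5:3
  c2: issue ADD r1<-Add1  regs: r0:8,r1:Add1,r2:Mul1,r3:3,r4:2,r5:3
  c3: issue MUL r5<-Mul2  regs: r0:8,r1:Add1,r2:Mul1,r3:3,r4:2,r5:Mul2
  c4: issue ADD r2<-Add2  regs: r0:8,r1:Add1,r2:Add2,r3:3,r4:2,r5:Mul2
  c5: CDB Add1=5; issue SUB r1<-Add1  regs: r0:8,r1:Add1,r2:Add2,r3:3,r4:2,r5:Mul2
  c6: CDB Mul1=6; issue MUL r1<-Mul1  regs: r0:8,r1:Mul1,r2:Add2,r3:3,r4:2,r5:Mul2
  c7: stall  regs: r0:8,r1:Mul1,r2:Add2,r3:3,r4:2,r5:Mul2
  c8: CDB Add1=3; stall  regs: r0:8,r1:Mul1,r2:Add2,r3:3,r4:2,r5:Mul2
  c9: CDB Add2=9; stall  regs: r0:8,r1:Mul1,r2:9,r3:3,r4:2,r5:Mul2
  c10: CDB Mul2=15; issue MUL r1<-Mul2  regs: r0:8,r1:Mul2,r2:9,r3:3,r4:2,r5:15
  c11: issue SUB r5<-Add1  regs: r0:8,r1:Mul2,r2:9,r3:3,r4:2,r5:Add1
  c12: issue ADD r3<-Add2  regs: r0:8,r1:Mul2,r2:9,r3:Add2,r4:2,r5:Add1
  c13: issue SUB r5<-Add3  regs: r0:8,r1:Mul2,r2:9,r3:Add2,r4:2,r5:Add3
  c14: CDB Mul1=72  regs: r0:8,r1:Mul2,r2:9,r3:Add2,r4:2,r5:Add3
  c15: -  regs: r0:8,r1:Mul2,r2:9,r3:Add2,r4:2,r5:Add3
  c16: -  regs: r0:8,r1:Mul2,r2:9,r3:Add2,r4:2,r5:Add3
  c17: -  regs: r0:8,r1:Mul2,r2:9,r3:Add2,r4:2,r5:Add3
  c18: -  regs: r0:8,r1:Mul2,r2:9,r3:Add2,r4:2,r5:Add3
  c19: CDB Mul2=216  regs: r0:8,r1:216,r2:9,r3:Add2,r4:2,r5:Add3
  c20: -  regs: r0:8,r1:216,r2:9,r3:Add2,r4:2,r5:Add3
  c21: -  regs: r0:8,r1:216,r2:9,r3:Add2,r4:2,r5:Add3
  c22: CDB Add1=-208  regs: r0:8,r1:216,r2:9,r3:Add2,r4:2,r5:Add3

STATUS = VALUE 216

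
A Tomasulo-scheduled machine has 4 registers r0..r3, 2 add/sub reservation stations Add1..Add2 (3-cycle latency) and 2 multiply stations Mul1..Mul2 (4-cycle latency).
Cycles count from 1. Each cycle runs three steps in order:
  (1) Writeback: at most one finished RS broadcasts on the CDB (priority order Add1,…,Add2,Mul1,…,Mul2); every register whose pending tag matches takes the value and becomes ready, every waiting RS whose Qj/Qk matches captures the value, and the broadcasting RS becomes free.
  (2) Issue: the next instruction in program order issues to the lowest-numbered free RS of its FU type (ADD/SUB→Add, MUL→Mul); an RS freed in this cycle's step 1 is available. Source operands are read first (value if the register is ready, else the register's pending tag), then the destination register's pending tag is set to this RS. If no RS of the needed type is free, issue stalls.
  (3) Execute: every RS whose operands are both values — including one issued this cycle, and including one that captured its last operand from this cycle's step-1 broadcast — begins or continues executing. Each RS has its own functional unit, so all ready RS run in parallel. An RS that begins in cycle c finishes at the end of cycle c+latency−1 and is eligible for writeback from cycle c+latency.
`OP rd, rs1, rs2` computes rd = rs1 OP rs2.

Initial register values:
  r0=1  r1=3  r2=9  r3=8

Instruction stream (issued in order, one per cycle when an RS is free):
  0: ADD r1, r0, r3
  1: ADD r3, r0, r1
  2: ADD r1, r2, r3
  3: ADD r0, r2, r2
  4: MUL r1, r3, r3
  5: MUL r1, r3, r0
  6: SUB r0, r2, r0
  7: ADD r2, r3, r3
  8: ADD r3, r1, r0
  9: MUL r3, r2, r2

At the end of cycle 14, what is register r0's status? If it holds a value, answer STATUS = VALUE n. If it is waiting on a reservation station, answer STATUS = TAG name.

  c1: issue ADD r1<-Add1  regs: r0:1,r1:Add1,r2:9,r3:8
  c2: issue ADD r3<-Add2  regs: r0:1,r1:Add1,r2:9,r3:Add2
  c3: stall  regs: r0:1,r1:Add1,r2:9,r3:Add2
  c4: CDB Add1=9; issue ADD r1<-Add1  regs: r0:1,r1:Add1,r2:9,r3:Add2
  c5: stall  regs: r0:1,r1:Add1,r2:9,r3:Add2
  c6: stall  regs: r0:1,r1:Add1,r2:9,r3:Add2
  c7: CDB Add2=10; issue ADD r0<-Add2  regs: r0:Add2,r1:Add1,r2:9,r3:10
  c8: issue MUL r1<-Mul1  regs: r0:Add2,r1:Mul1,r2:9,r3:10
  c9: issue MUL r1<-Mul2  regs: r0:Add2,r1:Mul2,r2:9,r3:10
  c10: CDB Add1=19; issue SUB r0<-Add1  regs: r0:Add1,r1:Mul2,r2:9,r3:10
  c11: CDB Add2=18; issue ADD r2<-Add2  regs: r0:Add1,r1:Mul2,r2:Add2,r3:10
  c12: CDB Mul1=100; stall  regs: r0:Add1,r1:Mul2,r2:Add2,r3:10
  c13: stall  regs: r0:Add1,r1:Mul2,r2:Add2,r3:10
  c14: CDB Add1=-9; issue ADD r3<-Add1  regs: r0:-9,r1:Mul2,r2:Add2,r3:Add1

STATUS = VALUE -9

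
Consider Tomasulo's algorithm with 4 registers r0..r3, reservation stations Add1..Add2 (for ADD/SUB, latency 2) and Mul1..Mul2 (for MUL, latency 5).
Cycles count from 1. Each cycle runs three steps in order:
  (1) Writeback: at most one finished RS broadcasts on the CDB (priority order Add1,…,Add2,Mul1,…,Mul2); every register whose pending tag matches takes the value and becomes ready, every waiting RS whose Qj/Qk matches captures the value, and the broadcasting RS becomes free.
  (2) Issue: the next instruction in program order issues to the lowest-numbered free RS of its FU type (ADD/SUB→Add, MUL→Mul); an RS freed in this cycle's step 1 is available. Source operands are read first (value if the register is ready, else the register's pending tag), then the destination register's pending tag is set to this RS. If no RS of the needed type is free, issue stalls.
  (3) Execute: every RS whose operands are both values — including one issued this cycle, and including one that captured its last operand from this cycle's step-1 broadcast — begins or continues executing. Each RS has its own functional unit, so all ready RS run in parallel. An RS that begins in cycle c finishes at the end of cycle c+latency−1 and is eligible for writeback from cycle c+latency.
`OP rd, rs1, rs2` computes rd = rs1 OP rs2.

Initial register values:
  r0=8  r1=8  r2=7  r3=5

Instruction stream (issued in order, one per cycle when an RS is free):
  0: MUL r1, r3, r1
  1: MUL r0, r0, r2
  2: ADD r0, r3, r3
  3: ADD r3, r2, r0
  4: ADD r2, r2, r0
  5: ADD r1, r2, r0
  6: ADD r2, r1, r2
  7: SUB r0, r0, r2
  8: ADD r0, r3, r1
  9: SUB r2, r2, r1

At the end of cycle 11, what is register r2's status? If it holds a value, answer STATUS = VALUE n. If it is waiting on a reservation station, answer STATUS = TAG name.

c1: issue MUL r1<-Mul1 | r0:8,r1:Mul1,r2:7,r3:5
c2: issue MUL r0<-Mul2 | r0:Mul2,r1:Mul1,r2:7,r3:5
c3: issue ADD r0<-Add1 | r0:Add1,r1:Mul1,r2:7,r3:5
c4: issue ADD r3<-Add2 | r0:Add1,r1:Mul1,r2:7,r3:Add2
c5: CDB Add1=10; issue ADD r2<-Add1 | r0:10,r1:Mul1,r2:Add1,r3:Add2
c6: CDB Mul1=40; stall | r0:10,r1:40,r2:Add1,r3:Add2
c7: CDB Add1=17; issue ADD r1<-Add1 | r0:10,r1:Add1,r2:17,r3:Add2
c8: CDB Add2=17; issue ADD r2<-Add2 | r0:10,r1:Add1,r2:Add2,r3:17
c9: CDB Add1=27; issue SUB r0<-Add1 | r0:Add1,r1:27,r2:Add2,r3:17
c10: CDB Mul2=56; stall | r0:Add1,r1:27,r2:Add2,r3:17
c11: CDB Add2=44; issue ADD r0<-Add2 | r0:Add2,r1:27,r2:44,r3:17

STATUS = VALUE 44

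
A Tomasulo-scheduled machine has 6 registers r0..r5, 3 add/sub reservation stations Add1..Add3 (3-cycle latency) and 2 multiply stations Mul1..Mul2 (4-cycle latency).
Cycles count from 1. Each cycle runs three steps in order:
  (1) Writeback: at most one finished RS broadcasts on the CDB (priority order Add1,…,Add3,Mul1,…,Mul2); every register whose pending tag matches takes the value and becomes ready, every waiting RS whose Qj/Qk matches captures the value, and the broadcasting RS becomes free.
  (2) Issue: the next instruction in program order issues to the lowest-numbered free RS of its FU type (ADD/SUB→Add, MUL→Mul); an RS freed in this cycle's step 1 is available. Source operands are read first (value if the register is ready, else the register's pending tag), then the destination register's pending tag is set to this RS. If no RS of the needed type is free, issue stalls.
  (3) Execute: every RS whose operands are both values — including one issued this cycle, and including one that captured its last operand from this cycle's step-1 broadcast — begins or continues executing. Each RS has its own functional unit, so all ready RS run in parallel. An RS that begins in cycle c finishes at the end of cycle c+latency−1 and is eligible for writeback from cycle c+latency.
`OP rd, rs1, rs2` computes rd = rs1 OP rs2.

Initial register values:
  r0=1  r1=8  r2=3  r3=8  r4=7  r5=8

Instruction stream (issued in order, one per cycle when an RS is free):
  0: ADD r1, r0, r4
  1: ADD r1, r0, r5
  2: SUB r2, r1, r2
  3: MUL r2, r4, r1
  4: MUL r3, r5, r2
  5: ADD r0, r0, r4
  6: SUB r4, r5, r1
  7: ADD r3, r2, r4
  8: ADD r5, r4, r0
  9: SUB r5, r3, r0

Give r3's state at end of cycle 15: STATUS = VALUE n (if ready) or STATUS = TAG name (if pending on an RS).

STATUS = VALUE 62

c1: issue ADD r1<-Add1 | r0:1,r1:Add1,r2:3,r3:8,r4:7,r5:8
c2: issue ADD r1<-Add2 | r0:1,r1:Add2,r2:3,r3:8,r4:7,r5:8
c3: issue SUB r2<-Add3 | r0:1,r1:Add2,r2:Add3,r3:8,r4:7,r5:8
c4: CDB Add1=8; issue MUL r2<-Mul1 | r0:1,r1:Add2,r2:Mul1,r3:8,r4:7,r5:8
c5: CDB Add2=9; issue MUL r3<-Mul2 | r0:1,r1:9,r2:Mul1,r3:Mul2,r4:7,r5:8
c6: issue ADD r0<-Add1 | r0:Add1,r1:9,r2:Mul1,r3:Mul2,r4:7,r5:8
c7: issue SUB r4<-Add2 | r0:Add1,r1:9,r2:Mul1,r3:Mul2,r4:Add2,r5:8
c8: CDB Add3=6; issue ADD r3<-Add3 | r0:Add1,r1:9,r2:Mul1,r3:Add3,r4:Add2,r5:8
c9: CDB Add1=8; issue ADD r5<-Add1 | r0:8,r1:9,r2:Mul1,r3:Add3,r4:Add2,r5:Add1
c10: CDB Add2=-1; issue SUB r5<-Add2 | r0:8,r1:9,r2:Mul1,r3:Add3,r4:-1,r5:Add2
c11: CDB Mul1=63 | r0:8,r1:9,r2:63,r3:Add3,r4:-1,r5:Add2
c12: - | r0:8,r1:9,r2:63,r3:Add3,r4:-1,r5:Add2
c13: CDB Add1=7 | r0:8,r1:9,r2:63,r3:Add3,r4:-1,r5:Add2
c14: CDB Add3=62 | r0:8,r1:9,r2:63,r3:62,r4:-1,r5:Add2
c15: CDB Mul2=504 | r0:8,r1:9,r2:63,r3:62,r4:-1,r5:Add2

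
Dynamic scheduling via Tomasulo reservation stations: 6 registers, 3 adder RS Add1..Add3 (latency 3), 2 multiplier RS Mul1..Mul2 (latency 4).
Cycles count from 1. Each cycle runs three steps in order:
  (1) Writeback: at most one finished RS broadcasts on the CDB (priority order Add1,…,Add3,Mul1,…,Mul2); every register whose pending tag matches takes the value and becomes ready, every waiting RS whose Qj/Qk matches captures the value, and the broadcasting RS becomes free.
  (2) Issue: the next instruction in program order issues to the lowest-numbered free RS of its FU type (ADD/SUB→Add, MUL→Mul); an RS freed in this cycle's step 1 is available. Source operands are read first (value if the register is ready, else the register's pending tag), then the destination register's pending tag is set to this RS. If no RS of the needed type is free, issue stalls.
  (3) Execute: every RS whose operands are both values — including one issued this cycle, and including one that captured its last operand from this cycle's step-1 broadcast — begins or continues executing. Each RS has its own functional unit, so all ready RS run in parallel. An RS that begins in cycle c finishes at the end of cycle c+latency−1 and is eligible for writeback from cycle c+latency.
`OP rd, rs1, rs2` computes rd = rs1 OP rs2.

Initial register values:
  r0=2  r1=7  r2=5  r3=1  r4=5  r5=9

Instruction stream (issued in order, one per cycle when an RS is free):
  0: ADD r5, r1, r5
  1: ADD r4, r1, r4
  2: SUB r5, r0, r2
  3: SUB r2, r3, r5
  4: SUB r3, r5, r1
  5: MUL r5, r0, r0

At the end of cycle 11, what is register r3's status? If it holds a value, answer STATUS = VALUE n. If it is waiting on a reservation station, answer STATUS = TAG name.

c1: issue ADD r5<-Add1 | r0:2,r1:7,r2:5,r3:1,r4:5,r5:Add1
c2: issue ADD r4<-Add2 | r0:2,r1:7,r2:5,r3:1,r4:Add2,r5:Add1
c3: issue SUB r5<-Add3 | r0:2,r1:7,r2:5,r3:1,r4:Add2,r5:Add3
c4: CDB Add1=16; issue SUB r2<-Add1 | r0:2,r1:7,r2:Add1,r3:1,r4:Add2,r5:Add3
c5: CDB Add2=12; issue SUB r3<-Add2 | r0:2,r1:7,r2:Add1,r3:Add2,r4:12,r5:Add3
c6: CDB Add3=-3; issue MUL r5<-Mul1 | r0:2,r1:7,r2:Add1,r3:Add2,r4:12,r5:Mul1
c7: - | r0:2,r1:7,r2:Add1,r3:Add2,r4:12,r5:Mul1
c8: - | r0:2,r1:7,r2:Add1,r3:Add2,r4:12,r5:Mul1
c9: CDB Add1=4 | r0:2,r1:7,r2:4,r3:Add2,r4:12,r5:Mul1
c10: CDB Add2=-10 | r0:2,r1:7,r2:4,r3:-10,r4:12,r5:Mul1
c11: CDB Mul1=4 | r0:2,r1:7,r2:4,r3:-10,r4:12,r5:4

STATUS = VALUE -10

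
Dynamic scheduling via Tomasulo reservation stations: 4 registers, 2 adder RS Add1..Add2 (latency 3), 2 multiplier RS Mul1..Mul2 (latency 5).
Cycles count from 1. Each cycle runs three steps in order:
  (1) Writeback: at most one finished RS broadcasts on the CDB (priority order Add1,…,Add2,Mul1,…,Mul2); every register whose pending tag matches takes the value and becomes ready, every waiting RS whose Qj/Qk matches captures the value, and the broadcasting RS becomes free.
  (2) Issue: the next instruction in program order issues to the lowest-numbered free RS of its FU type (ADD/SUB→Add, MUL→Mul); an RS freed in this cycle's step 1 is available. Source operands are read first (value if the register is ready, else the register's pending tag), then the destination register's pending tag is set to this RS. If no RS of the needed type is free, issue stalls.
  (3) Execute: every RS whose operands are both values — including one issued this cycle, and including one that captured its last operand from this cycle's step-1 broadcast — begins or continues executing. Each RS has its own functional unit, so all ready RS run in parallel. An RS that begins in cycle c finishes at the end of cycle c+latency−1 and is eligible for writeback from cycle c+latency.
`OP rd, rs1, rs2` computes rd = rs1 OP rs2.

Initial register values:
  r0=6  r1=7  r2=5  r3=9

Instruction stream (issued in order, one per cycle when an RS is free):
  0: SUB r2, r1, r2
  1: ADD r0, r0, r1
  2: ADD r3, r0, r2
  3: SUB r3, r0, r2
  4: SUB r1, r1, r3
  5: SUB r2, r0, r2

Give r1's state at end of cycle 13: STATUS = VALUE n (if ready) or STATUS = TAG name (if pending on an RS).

STATUS = VALUE -4

  c1: issue SUB r2<-Add1  regs: r0:6,r1:7,r2:Add1,r3:9
  c2: issue ADD r0<-Add2  regs: r0:Add2,r1:7,r2:Add1,r3:9
  c3: stall  regs: r0:Add2,r1:7,r2:Add1,r3:9
  c4: CDB Add1=2; issue ADD r3<-Add1  regs: r0:Add2,r1:7,r2:2,r3:Add1
  c5: CDB Add2=13; issue SUB r3<-Add2  regs: r0:13,r1:7,r2:2,r3:Add2
  c6: stall  regs: r0:13,r1:7,r2:2,r3:Add2
  c7: stall  regs: r0:13,r1:7,r2:2,r3:Add2
  c8: CDB Add1=15; issue SUB r1<-Add1  regs: r0:13,r1:Add1,r2:2,r3:Add2
  c9: CDB Add2=11; issue SUB r2<-Add2  regs: r0:13,r1:Add1,r2:Add2,r3:11
  c10: -  regs: r0:13,r1:Add1,r2:Add2,r3:11
  c11: -  regs: r0:13,r1:Add1,r2:Add2,r3:11
  c12: CDB Add1=-4  regs: r0:13,r1:-4,r2:Add2,r3:11
  c13: CDB Add2=11  regs: r0:13,r1:-4,r2:11,r3:11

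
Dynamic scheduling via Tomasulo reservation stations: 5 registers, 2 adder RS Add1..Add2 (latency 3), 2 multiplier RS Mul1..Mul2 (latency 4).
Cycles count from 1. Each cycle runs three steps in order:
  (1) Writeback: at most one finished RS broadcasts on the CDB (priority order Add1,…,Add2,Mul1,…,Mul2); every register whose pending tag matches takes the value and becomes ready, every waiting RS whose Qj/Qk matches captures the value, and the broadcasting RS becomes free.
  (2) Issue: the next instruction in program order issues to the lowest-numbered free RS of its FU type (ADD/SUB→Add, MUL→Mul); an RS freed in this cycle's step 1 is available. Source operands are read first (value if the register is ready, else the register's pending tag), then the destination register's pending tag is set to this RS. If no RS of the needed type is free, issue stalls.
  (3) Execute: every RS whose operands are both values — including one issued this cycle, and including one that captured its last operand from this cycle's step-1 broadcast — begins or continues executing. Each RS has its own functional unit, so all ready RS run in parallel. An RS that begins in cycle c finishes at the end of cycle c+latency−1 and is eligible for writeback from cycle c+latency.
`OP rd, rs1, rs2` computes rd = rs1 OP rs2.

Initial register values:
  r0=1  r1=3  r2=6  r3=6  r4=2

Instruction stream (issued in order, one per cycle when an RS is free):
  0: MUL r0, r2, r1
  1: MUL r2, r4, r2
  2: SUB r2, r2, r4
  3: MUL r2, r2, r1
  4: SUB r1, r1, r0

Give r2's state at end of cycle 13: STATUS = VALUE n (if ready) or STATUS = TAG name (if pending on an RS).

STATUS = VALUE 30

  c1: issue MUL r0<-Mul1  regs: r0:Mul1,r1:3,r2:6,r3:6,r4:2
  c2: issue MUL r2<-Mul2  regs: r0:Mul1,r1:3,r2:Mul2,r3:6,r4:2
  c3: issue SUB r2<-Add1  regs: r0:Mul1,r1:3,r2:Add1,r3:6,r4:2
  c4: stall  regs: r0:Mul1,r1:3,r2:Add1,r3:6,r4:2
  c5: CDB Mul1=18; issue MUL r2<-Mul1  regs: r0:18,r1:3,r2:Mul1,r3:6,r4:2
  c6: CDB Mul2=12; issue SUB r1<-Add2  regs: r0:18,r1:Add2,r2:Mul1,r3:6,r4:2
  c7: -  regs: r0:18,r1:Add2,r2:Mul1,r3:6,r4:2
  c8: -  regs: r0:18,r1:Add2,r2:Mul1,r3:6,r4:2
  c9: CDB Add1=10  regs: r0:18,r1:Add2,r2:Mul1,r3:6,r4:2
  c10: CDB Add2=-15  regs: r0:18,r1:-15,r2:Mul1,r3:6,r4:2
  c11: -  regs: r0:18,r1:-15,r2:Mul1,r3:6,r4:2
  c12: -  regs: r0:18,r1:-15,r2:Mul1,r3:6,r4:2
  c13: CDB Mul1=30  regs: r0:18,r1:-15,r2:30,r3:6,r4:2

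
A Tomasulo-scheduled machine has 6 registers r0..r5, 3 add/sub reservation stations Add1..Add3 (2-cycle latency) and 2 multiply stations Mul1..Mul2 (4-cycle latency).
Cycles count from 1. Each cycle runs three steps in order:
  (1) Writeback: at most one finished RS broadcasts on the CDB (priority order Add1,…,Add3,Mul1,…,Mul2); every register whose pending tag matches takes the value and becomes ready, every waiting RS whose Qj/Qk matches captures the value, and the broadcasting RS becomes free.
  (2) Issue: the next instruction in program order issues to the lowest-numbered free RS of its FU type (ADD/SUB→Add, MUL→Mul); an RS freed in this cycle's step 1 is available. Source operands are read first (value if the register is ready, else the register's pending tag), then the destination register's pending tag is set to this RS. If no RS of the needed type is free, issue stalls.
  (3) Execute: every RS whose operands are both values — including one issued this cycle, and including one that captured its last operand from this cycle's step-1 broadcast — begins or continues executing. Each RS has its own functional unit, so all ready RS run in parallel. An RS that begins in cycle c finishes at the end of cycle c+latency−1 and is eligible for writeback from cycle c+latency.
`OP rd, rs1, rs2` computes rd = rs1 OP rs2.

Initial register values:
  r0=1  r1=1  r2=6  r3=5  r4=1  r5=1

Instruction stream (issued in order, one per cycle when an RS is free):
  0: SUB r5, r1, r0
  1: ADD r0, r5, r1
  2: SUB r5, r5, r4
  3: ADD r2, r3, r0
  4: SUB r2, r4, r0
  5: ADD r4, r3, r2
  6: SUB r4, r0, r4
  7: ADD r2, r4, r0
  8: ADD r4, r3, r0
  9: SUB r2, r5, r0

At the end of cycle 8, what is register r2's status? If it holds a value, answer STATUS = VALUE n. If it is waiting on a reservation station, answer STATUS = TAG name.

cycle 1: issue SUB r5<-Add1 // r0:1,r1:1,r2:6,r3:5,r4:1,r5:Add1
cycle 2: issue ADD r0<-Add2 // r0:Add2,r1:1,r2:6,r3:5,r4:1,r5:Add1
cycle 3: CDB Add1=0; issue SUB r5<-Add1 // r0:Add2,r1:1,r2:6,r3:5,r4:1,r5:Add1
cycle 4: issue ADD r2<-Add3 // r0:Add2,r1:1,r2:Add3,r3:5,r4:1,r5:Add1
cycle 5: CDB Add1=-1; issue SUB r2<-Add1 // r0:Add2,r1:1,r2:Add1,r3:5,r4:1,r5:-1
cycle 6: CDB Add2=1; issue ADD r4<-Add2 // r0:1,r1:1,r2:Add1,r3:5,r4:Add2,r5:-1
cycle 7: stall // r0:1,r1:1,r2:Add1,r3:5,r4:Add2,r5:-1
cycle 8: CDB Add1=0; issue SUB r4<-Add1 // r0:1,r1:1,r2:0,r3:5,r4:Add1,r5:-1

STATUS = VALUE 0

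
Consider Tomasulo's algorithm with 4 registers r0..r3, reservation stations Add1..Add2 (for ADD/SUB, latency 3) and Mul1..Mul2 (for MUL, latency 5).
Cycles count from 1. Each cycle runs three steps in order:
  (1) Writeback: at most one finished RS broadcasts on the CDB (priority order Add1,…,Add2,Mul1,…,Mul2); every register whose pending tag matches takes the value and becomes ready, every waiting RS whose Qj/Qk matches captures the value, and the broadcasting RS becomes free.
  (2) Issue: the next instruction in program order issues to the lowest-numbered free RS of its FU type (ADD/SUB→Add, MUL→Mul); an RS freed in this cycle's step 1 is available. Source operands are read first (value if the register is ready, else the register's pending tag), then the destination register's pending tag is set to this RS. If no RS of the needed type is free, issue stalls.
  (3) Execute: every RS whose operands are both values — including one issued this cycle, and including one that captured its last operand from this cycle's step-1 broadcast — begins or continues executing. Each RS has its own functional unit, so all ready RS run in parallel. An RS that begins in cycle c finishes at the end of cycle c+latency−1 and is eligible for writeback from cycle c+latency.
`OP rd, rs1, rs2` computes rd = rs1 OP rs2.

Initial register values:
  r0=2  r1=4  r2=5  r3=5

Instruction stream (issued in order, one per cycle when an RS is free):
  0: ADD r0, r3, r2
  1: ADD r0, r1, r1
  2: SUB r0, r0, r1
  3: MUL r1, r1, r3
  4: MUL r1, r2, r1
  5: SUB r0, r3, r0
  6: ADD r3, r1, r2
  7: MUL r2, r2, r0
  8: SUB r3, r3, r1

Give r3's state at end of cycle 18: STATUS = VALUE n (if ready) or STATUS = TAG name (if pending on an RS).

  c1: issue ADD r0<-Add1  regs: r0:Add1,r1:4,r2:5,r3:5
  c2: issue ADD r0<-Add2  regs: r0:Add2,r1:4,r2:5,r3:5
  c3: stall  regs: r0:Add2,r1:4,r2:5,r3:5
  c4: CDB Add1=10; issue SUB r0<-Add1  regs: r0:Add1,r1:4,r2:5,r3:5
  c5: CDB Add2=8; issue MUL r1<-Mul1  regs: r0:Add1,r1:Mul1,r2:5,r3:5
  c6: issue MUL r1<-Mul2  regs: r0:Add1,r1:Mul2,r2:5,r3:5
  c7: issue SUB r0<-Add2  regs: r0:Add2,r1:Mul2,r2:5,r3:5
  c8: CDB Add1=4; issue ADD r3<-Add1  regs: r0:Add2,r1:Mul2,r2:5,r3:Add1
  c9: stall  regs: r0:Add2,r1:Mul2,r2:5,r3:Add1
  c10: CDB Mul1=20; issue MUL r2<-Mul1  regs: r0:Add2,r1:Mul2,r2:Mul1,r3:Add1
  c11: CDB Add2=1; issue SUB r3<-Add2  regs: r0:1,r1:Mul2,r2:Mul1,r3:Add2
  c12: -  regs: r0:1,r1:Mul2,r2:Mul1,r3:Add2
  c13: -  regs: r0:1,r1:Mul2,r2:Mul1,r3:Add2
  c14: -  regs: r0:1,r1:Mul2,r2:Mul1,r3:Add2
  c15: CDB Mul2=100  regs: r0:1,r1:100,r2:Mul1,r3:Add2
  c16: CDB Mul1=5  regs: r0:1,r1:100,r2:5,r3:Add2
  c17: -  regs: r0:1,r1:100,r2:5,r3:Add2
  c18: CDB Add1=105  regs: r0:1,r1:100,r2:5,r3:Add2

STATUS = TAG Add2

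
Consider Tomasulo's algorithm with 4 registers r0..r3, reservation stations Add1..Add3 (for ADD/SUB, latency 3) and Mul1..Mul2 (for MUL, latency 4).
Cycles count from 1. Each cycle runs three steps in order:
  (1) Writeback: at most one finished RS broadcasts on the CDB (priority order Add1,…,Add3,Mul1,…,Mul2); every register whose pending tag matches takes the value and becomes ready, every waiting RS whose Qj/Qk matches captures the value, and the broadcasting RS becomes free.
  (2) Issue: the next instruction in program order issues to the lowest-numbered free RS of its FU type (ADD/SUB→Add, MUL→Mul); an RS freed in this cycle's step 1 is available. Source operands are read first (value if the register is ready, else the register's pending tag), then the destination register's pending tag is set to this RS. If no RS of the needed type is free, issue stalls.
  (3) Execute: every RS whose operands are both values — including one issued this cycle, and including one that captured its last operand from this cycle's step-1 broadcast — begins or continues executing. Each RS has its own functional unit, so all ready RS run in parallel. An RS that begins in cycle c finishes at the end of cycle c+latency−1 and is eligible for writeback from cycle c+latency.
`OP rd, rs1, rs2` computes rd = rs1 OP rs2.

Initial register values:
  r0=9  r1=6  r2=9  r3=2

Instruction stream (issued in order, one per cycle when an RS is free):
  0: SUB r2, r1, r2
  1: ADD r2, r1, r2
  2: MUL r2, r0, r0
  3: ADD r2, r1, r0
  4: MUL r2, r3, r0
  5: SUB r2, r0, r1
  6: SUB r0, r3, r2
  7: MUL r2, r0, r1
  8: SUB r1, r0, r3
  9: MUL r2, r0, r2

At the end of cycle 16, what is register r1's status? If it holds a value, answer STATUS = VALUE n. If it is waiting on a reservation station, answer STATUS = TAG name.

STATUS = VALUE -3

cycle 1: issue SUB r2<-Add1 // r0:9,r1:6,r2:Add1,r3:2
cycle 2: issue ADD r2<-Add2 // r0:9,r1:6,r2:Add2,r3:2
cycle 3: issue MUL r2<-Mul1 // r0:9,r1:6,r2:Mul1,r3:2
cycle 4: CDB Add1=-3; issue ADD r2<-Add1 // r0:9,r1:6,r2:Add1,r3:2
cycle 5: issue MUL r2<-Mul2 // r0:9,r1:6,r2:Mul2,r3:2
cycle 6: issue SUB r2<-Add3 // r0:9,r1:6,r2:Add3,r3:2
cycle 7: CDB Add1=15; issue SUB r0<-Add1 // r0:Add1,r1:6,r2:Add3,r3:2
cycle 8: CDB Add2=3; stall // r0:Add1,r1:6,r2:Add3,r3:2
cycle 9: CDB Add3=3; stall // r0:Add1,r1:6,r2:3,r3:2
cycle 10: CDB Mul1=81; issue MUL r2<-Mul1 // r0:Add1,r1:6,r2:Mul1,r3:2
cycle 11: CDB Mul2=18; issue SUB r1<-Add2 // r0:Add1,r1:Add2,r2:Mul1,r3:2
cycle 12: CDB Add1=-1; issue MUL r2<-Mul2 // r0:-1,r1:Add2,r2:Mul2,r3:2
cycle 13: - // r0:-1,r1:Add2,r2:Mul2,r3:2
cycle 14: - // r0:-1,r1:Add2,r2:Mul2,r3:2
cycle 15: CDB Add2=-3 // r0:-1,r1:-3,r2:Mul2,r3:2
cycle 16: CDB Mul1=-6 // r0:-1,r1:-3,r2:Mul2,r3:2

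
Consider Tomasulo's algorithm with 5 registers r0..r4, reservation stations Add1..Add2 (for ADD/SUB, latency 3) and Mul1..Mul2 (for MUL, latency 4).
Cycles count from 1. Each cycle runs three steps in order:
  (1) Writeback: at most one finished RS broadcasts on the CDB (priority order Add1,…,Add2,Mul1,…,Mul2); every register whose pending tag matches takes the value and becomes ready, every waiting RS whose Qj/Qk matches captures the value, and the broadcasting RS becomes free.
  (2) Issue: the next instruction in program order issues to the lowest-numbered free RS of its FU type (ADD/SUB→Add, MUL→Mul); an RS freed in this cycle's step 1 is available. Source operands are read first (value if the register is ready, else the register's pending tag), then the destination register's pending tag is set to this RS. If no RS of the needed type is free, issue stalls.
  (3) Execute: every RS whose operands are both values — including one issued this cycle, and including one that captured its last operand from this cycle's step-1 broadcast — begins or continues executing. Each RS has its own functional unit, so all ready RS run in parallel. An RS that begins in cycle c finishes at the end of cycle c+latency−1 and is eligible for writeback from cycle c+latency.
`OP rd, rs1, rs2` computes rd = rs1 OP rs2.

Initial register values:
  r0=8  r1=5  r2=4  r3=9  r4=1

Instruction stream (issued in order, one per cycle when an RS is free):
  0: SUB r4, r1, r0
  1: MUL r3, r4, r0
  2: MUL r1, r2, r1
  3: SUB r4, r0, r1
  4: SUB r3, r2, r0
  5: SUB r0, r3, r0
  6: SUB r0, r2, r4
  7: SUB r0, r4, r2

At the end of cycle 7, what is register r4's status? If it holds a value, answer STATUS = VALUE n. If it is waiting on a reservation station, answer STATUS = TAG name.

cycle 1: issue SUB r4<-Add1 // r0:8,r1:5,r2:4,r3:9,r4:Add1
cycle 2: issue MUL r3<-Mul1 // r0:8,r1:5,r2:4,r3:Mul1,r4:Add1
cycle 3: issue MUL r1<-Mul2 // r0:8,r1:Mul2,r2:4,r3:Mul1,r4:Add1
cycle 4: CDB Add1=-3; issue SUB r4<-Add1 // r0:8,r1:Mul2,r2:4,r3:Mul1,r4:Add1
cycle 5: issue SUB r3<-Add2 // r0:8,r1:Mul2,r2:4,r3:Add2,r4:Add1
cycle 6: stall // r0:8,r1:Mul2,r2:4,r3:Add2,r4:Add1
cycle 7: CDB Mul2=20; stall // r0:8,r1:20,r2:4,r3:Add2,r4:Add1

STATUS = TAG Add1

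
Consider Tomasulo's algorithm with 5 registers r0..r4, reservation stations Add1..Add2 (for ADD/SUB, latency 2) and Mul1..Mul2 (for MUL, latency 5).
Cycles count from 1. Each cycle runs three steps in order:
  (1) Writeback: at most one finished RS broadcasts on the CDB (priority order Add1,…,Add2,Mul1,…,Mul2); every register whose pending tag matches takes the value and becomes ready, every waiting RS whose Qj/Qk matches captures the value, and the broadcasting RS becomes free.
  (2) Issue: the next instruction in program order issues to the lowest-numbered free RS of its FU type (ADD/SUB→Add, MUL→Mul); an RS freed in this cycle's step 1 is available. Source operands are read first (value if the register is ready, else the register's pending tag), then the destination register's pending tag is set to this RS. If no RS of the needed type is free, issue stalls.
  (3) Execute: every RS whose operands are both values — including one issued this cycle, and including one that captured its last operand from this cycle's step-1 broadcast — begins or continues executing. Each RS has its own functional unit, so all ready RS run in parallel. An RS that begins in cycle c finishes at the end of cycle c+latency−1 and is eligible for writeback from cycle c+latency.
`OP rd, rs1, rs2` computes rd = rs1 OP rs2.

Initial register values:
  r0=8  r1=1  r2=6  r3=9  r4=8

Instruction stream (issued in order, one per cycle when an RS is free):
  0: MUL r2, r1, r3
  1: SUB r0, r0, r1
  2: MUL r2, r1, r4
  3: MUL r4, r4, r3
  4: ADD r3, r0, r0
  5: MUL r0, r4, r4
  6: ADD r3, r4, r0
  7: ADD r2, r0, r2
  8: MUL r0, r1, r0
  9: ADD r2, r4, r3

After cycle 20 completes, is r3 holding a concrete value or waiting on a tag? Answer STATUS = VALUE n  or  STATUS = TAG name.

c1: issue MUL r2<-Mul1 | r0:8,r1:1,r2:Mul1,r3:9,r4:8
c2: issue SUB r0<-Add1 | r0:Add1,r1:1,r2:Mul1,r3:9,r4:8
c3: issue MUL r2<-Mul2 | r0:Add1,r1:1,r2:Mul2,r3:9,r4:8
c4: CDB Add1=7; stall | r0:7,r1:1,r2:Mul2,r3:9,r4:8
c5: stall | r0:7,r1:1,r2:Mul2,r3:9,r4:8
c6: CDB Mul1=9; issue MUL r4<-Mul1 | r0:7,r1:1,r2:Mul2,r3:9,r4:Mul1
c7: issue ADD r3<-Add1 | r0:7,r1:1,r2:Mul2,r3:Add1,r4:Mul1
c8: CDB Mul2=8; issue MUL r0<-Mul2 | r0:Mul2,r1:1,r2:8,r3:Add1,r4:Mul1
c9: CDB Add1=14; issue ADD r3<-Add1 | r0:Mul2,r1:1,r2:8,r3:Add1,r4:Mul1
c10: issue ADD r2<-Add2 | r0:Mul2,r1:1,r2:Add2,r3:Add1,r4:Mul1
c11: CDB Mul1=72; issue MUL r0<-Mul1 | r0:Mul1,r1:1,r2:Add2,r3:Add1,r4:72
c12: stall | r0:Mul1,r1:1,r2:Add2,r3:Add1,r4:72
c13: stall | r0:Mul1,r1:1,r2:Add2,r3:Add1,r4:72
c14: stall | r0:Mul1,r1:1,r2:Add2,r3:Add1,r4:72
c15: stall | r0:Mul1,r1:1,r2:Add2,r3:Add1,r4:72
c16: CDB Mul2=5184; stall | r0:Mul1,r1:1,r2:Add2,r3:Add1,r4:72
c17: stall | r0:Mul1,r1:1,r2:Add2,r3:Add1,r4:72
c18: CDB Add1=5256; issue ADD r2<-Add1 | r0:Mul1,r1:1,r2:Add1,r3:5256,r4:72
c19: CDB Add2=5192 | r0:Mul1,r1:1,r2:Add1,r3:5256,r4:72
c20: CDB Add1=5328 | r0:Mul1,r1:1,r2:5328,r3:5256,r4:72

STATUS = VALUE 5256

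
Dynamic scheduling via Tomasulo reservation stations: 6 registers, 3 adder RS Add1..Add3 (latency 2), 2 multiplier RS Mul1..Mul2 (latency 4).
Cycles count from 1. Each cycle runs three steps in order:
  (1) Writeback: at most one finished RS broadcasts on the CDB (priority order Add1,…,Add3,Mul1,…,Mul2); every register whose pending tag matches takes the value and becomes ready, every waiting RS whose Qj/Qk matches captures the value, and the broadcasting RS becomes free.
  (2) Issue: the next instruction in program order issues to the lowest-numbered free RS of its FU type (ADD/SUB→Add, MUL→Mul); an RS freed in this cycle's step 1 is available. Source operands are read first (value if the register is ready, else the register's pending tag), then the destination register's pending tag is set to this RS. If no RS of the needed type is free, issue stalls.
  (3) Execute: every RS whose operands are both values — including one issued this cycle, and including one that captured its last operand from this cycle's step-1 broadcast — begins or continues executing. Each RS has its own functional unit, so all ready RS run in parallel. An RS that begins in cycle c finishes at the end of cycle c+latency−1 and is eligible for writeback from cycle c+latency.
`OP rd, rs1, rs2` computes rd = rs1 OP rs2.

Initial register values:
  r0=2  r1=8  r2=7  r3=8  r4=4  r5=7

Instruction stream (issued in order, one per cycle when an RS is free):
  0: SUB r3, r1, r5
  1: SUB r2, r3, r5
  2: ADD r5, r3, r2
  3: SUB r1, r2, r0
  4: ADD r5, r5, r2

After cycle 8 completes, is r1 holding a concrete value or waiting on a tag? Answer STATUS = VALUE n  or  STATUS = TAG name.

STATUS = VALUE -8

  c1: issue SUB r3<-Add1  regs: r0:2,r1:8,r2:7,r3:Add1,r4:4,r5:7
  c2: issue SUB r2<-Add2  regs: r0:2,r1:8,r2:Add2,r3:Add1,r4:4,r5:7
  c3: CDB Add1=1; issue ADD r5<-Add1  regs: r0:2,r1:8,r2:Add2,r3:1,r4:4,r5:Add1
  c4: issue SUB r1<-Add3  regs: r0:2,r1:Add3,r2:Add2,r3:1,r4:4,r5:Add1
  c5: CDB Add2=-6; issue ADD r5<-Add2  regs: r0:2,r1:Add3,r2:-6,r3:1,r4:4,r5:Add2
  c6: -  regs: r0:2,r1:Add3,r2:-6,r3:1,r4:4,r5:Add2
  c7: CDB Add1=-5  regs: r0:2,r1:Add3,r2:-6,r3:1,r4:4,r5:Add2
  c8: CDB Add3=-8  regs: r0:2,r1:-8,r2:-6,r3:1,r4:4,r5:Add2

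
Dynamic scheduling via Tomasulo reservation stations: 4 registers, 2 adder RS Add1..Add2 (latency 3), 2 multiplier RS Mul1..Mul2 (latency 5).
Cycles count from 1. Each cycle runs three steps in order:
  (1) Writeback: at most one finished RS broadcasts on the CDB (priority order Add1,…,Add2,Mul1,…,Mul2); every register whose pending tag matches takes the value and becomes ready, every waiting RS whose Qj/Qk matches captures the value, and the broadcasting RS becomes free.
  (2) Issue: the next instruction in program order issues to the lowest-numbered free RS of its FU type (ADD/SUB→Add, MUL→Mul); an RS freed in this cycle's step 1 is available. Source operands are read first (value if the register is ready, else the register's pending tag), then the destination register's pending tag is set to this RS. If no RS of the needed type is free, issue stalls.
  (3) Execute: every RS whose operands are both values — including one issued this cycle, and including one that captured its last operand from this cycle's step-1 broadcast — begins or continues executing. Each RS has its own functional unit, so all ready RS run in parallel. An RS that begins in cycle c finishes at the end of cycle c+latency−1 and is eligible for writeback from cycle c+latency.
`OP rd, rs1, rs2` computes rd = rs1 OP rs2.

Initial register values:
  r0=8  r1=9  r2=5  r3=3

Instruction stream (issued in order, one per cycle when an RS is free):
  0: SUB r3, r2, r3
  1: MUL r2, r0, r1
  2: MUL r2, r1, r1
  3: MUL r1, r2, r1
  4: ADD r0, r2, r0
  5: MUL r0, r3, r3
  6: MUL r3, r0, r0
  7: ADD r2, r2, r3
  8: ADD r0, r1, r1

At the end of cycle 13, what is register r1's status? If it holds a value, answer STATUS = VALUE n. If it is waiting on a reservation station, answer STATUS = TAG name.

STATUS = VALUE 729

cycle 1: issue SUB r3<-Add1 // r0:8,r1:9,r2:5,r3:Add1
cycle 2: issue MUL r2<-Mul1 // r0:8,r1:9,r2:Mul1,r3:Add1
cycle 3: issue MUL r2<-Mul2 // r0:8,r1:9,r2:Mul2,r3:Add1
cycle 4: CDB Add1=2; stall // r0:8,r1:9,r2:Mul2,r3:2
cycle 5: stall // r0:8,r1:9,r2:Mul2,r3:2
cycle 6: stall // r0:8,r1:9,r2:Mul2,r3:2
cycle 7: CDB Mul1=72; issue MUL r1<-Mul1 // r0:8,r1:Mul1,r2:Mul2,r3:2
cycle 8: CDB Mul2=81; issue ADD r0<-Add1 // r0:Add1,r1:Mul1,r2:81,r3:2
cycle 9: issue MUL r0<-Mul2 // r0:Mul2,r1:Mul1,r2:81,r3:2
cycle 10: stall // r0:Mul2,r1:Mul1,r2:81,r3:2
cycle 11: CDB Add1=89; stall // r0:Mul2,r1:Mul1,r2:81,r3:2
cycle 12: stall // r0:Mul2,r1:Mul1,r2:81,r3:2
cycle 13: CDB Mul1=729; issue MUL r3<-Mul1 // r0:Mul2,r1:729,r2:81,r3:Mul1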